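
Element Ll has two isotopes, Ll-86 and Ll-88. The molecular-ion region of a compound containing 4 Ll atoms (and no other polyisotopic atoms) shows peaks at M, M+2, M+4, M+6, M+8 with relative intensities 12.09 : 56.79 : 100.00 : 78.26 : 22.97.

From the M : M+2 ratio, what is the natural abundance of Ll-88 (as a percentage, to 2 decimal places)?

54.01%

Write p for the Ll-86 fraction. I(M+2)/I(M) = [C(4,1)·p^3·(1−p)] / p^4 = 4·(1−p)/p = 56.79/12.09 = 4.6973
(1−p)/p = 4.6973/4 = 1.1743  ⇒  p = 1/(1 + 1.1743) = 0.4599
Ll-86: 45.99%, Ll-88: 54.01%.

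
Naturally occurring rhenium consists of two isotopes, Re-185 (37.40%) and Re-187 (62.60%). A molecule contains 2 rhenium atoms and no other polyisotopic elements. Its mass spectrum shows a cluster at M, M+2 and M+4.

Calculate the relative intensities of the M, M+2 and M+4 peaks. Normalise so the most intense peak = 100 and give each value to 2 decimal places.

29.87 : 100.00 : 83.69

The 2 Re atoms are independent, so intensities follow the terms of (0.3740 + 0.6260)^2.
P(M) = 0.3740^2 = 0.139876
P(M+2) = 2 × 0.3740^1 × 0.6260^1 = 0.468248
P(M+4) = 0.6260^2 = 0.391876
The M+2 peak is largest (0.468248); scaling to 100 gives 29.87 : 100.00 : 83.69.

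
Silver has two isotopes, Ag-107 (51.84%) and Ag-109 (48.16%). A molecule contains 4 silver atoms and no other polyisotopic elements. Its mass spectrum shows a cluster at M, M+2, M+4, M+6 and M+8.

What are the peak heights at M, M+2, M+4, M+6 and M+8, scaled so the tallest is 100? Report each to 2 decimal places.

Expanding (0.5184 + 0.4816)^4:
P(M) = 0.5184^4 = 0.072220
P(M+2) = 4 × 0.5184^3 × 0.4816^1 = 0.268375
P(M+4) = 6 × 0.5184^2 × 0.4816^2 = 0.373985
P(M+6) = 4 × 0.5184^1 × 0.4816^3 = 0.231624
P(M+8) = 0.4816^4 = 0.053795
The M+4 peak is largest (0.373985); scaling to 100 gives 19.31 : 71.76 : 100.00 : 61.93 : 14.38.

19.31 : 71.76 : 100.00 : 61.93 : 14.38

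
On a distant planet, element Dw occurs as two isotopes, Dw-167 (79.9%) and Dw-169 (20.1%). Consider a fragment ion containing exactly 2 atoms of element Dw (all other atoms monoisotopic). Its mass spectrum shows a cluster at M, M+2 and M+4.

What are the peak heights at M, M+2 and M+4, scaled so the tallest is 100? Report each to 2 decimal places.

The 2 Dw atoms are independent, so intensities follow the terms of (0.799 + 0.201)^2.
P(M) = 0.799^2 = 0.638401
P(M+2) = 2 × 0.799^1 × 0.201^1 = 0.321198
P(M+4) = 0.201^2 = 0.040401
The M peak is largest (0.638401); scaling to 100 gives 100.00 : 50.31 : 6.33.

100.00 : 50.31 : 6.33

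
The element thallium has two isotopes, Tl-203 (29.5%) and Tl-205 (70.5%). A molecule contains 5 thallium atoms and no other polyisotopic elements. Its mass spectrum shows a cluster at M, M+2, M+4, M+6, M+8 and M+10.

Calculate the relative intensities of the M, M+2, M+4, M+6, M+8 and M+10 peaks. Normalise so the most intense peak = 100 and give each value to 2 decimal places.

0.61 : 7.33 : 35.02 : 83.69 : 100.00 : 47.80

The 5 Tl atoms are independent, so intensities follow the terms of (0.295 + 0.705)^5.
P(M) = 0.295^5 = 0.002234
P(M+2) = 5 × 0.295^4 × 0.705^1 = 0.026696
P(M+4) = 10 × 0.295^3 × 0.705^2 = 0.127598
P(M+6) = 10 × 0.295^2 × 0.705^3 = 0.304938
P(M+8) = 5 × 0.295^1 × 0.705^4 = 0.364375
P(M+10) = 0.705^5 = 0.174159
The M+8 peak is largest (0.364375); scaling to 100 gives 0.61 : 7.33 : 35.02 : 83.69 : 100.00 : 47.80.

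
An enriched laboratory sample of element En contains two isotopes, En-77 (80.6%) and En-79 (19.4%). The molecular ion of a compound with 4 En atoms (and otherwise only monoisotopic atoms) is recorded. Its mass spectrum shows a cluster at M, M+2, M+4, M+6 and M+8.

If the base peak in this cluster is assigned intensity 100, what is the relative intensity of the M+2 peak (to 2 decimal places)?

Term probabilities: M 0.4220, M+2 0.4063, M+4 0.1467, M+6 0.0235, M+8 0.0014. Base peak = M.
P(M) = C(4,0) × 0.806^4 × 0.194^0 = 1 × 0.42202693 × 1.0000 = 0.422027 (base)
P(M+2) = C(4,1) × 0.806^3 × 0.194^1 = 4 × 0.52360662 × 0.1940 = 0.406319
Relative intensity = 0.406319 / 0.422027 × 100 = 96.28

96.28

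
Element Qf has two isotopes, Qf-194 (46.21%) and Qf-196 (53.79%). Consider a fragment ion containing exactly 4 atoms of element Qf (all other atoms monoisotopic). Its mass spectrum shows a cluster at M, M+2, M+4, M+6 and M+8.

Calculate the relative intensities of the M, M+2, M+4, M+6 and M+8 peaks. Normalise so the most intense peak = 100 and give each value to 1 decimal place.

12.3 : 57.3 : 100.0 : 77.6 : 22.6

Expanding (0.4621 + 0.5379)^4:
P(M) = 0.4621^4 = 0.045598
P(M+2) = 4 × 0.4621^3 × 0.5379^1 = 0.212310
P(M+4) = 6 × 0.4621^2 × 0.5379^2 = 0.370703
P(M+6) = 4 × 0.4621^1 × 0.5379^3 = 0.287674
P(M+8) = 0.5379^4 = 0.083716
The M+4 peak is largest (0.370703); scaling to 100 gives 12.3 : 57.3 : 100.0 : 77.6 : 22.6.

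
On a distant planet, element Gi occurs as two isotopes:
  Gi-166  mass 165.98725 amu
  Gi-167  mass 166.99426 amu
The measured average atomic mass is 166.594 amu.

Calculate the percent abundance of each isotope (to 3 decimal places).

Let x be the fractional abundance of Gi-166; then Gi-167 has abundance 1 − x.
165.98725·x + 166.99426·(1 − x) = 166.594
(165.98725 − 166.99426)·x = 166.594 − 166.99426
x = -0.40026 / -1.00701 = 0.39747 → 39.747% Gi-166, 60.253% Gi-167.

Gi-166: 39.747%, Gi-167: 60.253%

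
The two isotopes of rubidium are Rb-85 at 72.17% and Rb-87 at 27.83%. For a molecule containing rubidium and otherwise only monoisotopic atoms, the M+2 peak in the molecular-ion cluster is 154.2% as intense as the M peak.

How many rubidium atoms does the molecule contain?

4

The M+2/M ratio from n Rb atoms is n · q/p = n · 0.2783/0.7217.
n = 1.542 × 0.7217/0.2783 = 4.00 ≈ 4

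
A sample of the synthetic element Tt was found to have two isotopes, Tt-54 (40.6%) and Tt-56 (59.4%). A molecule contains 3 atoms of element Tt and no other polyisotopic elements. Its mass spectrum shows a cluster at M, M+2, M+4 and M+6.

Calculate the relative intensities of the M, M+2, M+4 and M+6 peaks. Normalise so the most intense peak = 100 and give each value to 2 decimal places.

15.57 : 68.35 : 100.00 : 48.77

Expanding (0.406 + 0.594)^3:
P(M) = 0.406^3 = 0.066923
P(M+2) = 3 × 0.406^2 × 0.594^1 = 0.293738
P(M+4) = 3 × 0.406^1 × 0.594^2 = 0.429754
P(M+6) = 0.594^3 = 0.209585
The M+4 peak is largest (0.429754); scaling to 100 gives 15.57 : 68.35 : 100.00 : 48.77.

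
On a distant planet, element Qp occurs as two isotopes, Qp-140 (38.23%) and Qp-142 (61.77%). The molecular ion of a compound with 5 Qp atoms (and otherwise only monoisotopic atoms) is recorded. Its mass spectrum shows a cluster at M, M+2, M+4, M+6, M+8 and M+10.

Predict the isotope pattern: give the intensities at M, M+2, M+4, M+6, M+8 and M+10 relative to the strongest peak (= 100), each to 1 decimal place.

Expanding (0.3823 + 0.6177)^5:
P(M) = 0.3823^5 = 0.008166
P(M+2) = 5 × 0.3823^4 × 0.6177^1 = 0.065973
P(M+4) = 10 × 0.3823^3 × 0.6177^2 = 0.213191
P(M+6) = 10 × 0.3823^2 × 0.6177^3 = 0.344462
P(M+8) = 5 × 0.3823^1 × 0.6177^4 = 0.278282
P(M+10) = 0.6177^5 = 0.089927
The M+6 peak is largest (0.344462); scaling to 100 gives 2.4 : 19.2 : 61.9 : 100.0 : 80.8 : 26.1.

2.4 : 19.2 : 61.9 : 100.0 : 80.8 : 26.1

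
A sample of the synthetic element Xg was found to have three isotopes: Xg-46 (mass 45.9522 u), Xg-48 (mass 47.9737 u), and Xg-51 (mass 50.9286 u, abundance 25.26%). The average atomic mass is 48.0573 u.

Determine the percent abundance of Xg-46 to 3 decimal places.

32.788%

Let x and y be the fractions of Xg-46 and Xg-48. Then x + y = 1 − 0.2526 = 0.7474 and 45.9522x + 47.9737y = 48.0573 − 0.2526×50.9286 = 35.19273564.
Substituting: 45.9522x + 47.9737(0.7474 − x) = 35.19273564
(45.9522 − 47.9737)x = -0.66280774  ⇒  x = 0.32788, y = 0.41952
Xg-46: 32.788%, Xg-48: 41.952%.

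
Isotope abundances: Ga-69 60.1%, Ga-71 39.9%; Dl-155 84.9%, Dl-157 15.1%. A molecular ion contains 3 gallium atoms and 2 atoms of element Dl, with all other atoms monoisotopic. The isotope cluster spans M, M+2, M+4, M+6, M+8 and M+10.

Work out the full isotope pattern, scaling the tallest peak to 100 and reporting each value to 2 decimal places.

42.60 : 100.00 : 87.86 : 35.19 : 6.22 : 0.39

Gallium pattern (n=3): 0.2170818 : 0.4323576 : 0.2870394 : 0.0635212
Element Dl pattern (n=2): 0.720801 : 0.256398 : 0.022801
Convolve the two distributions (both contribute in 2-u steps):
  M: 0.2170818×0.720801 = 0.156473
  M+2: 0.2170818×0.256398 + 0.4323576×0.720801 = 0.367303
  M+4: 0.2170818×0.022801 + 0.4323576×0.256398 + 0.2870394×0.720801 = 0.322704
  M+6: 0.4323576×0.022801 + 0.2870394×0.256398 + 0.0635212×0.720801 = 0.129241
  M+8: 0.2870394×0.022801 + 0.0635212×0.256398 = 0.022831
  M+10: 0.0635212×0.022801 = 0.001448
Scale to base peak (0.367303) = 100: 42.60 : 100.00 : 87.86 : 35.19 : 6.22 : 0.39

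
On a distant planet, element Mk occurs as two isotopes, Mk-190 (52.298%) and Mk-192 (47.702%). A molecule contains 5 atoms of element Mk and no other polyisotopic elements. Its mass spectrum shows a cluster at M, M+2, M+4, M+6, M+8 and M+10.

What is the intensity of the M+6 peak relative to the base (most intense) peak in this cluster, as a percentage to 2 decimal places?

91.21%

(0.52298 + 0.47702)^5 gives M 0.0391, M+2 0.1784, M+4 0.3255, M+6 0.2969, M+8 0.1354, M+10 0.0247; the largest is M+4.
P(M+4) = C(5,2) × 0.52298^3 × 0.47702^2 = 10 × 0.14303926 × 0.22754808 = 0.325483 (base)
P(M+6) = C(5,3) × 0.52298^2 × 0.47702^3 = 10 × 0.27350808 × 0.10854499 = 0.296879
Relative intensity = 0.296879 / 0.325483 × 100 = 91.21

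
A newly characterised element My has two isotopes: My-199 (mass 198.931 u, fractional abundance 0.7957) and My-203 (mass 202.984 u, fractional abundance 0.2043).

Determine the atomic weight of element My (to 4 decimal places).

Weight each isotope mass by its fractional abundance: 0.7957 × 198.931 + 0.2043 × 202.984
= 158.28940 + 41.46963 = 199.75903 u

199.7590 u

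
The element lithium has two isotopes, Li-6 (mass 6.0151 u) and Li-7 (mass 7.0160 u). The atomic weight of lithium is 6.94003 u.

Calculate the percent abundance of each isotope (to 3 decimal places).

Li-6: 7.590%, Li-7: 92.410%

With x = fraction of Li-6 (so Li-7 is 1 − x):
6.0151·x + 7.0160·(1 − x) = 6.94003
(6.0151 − 7.0160)·x = 6.94003 − 7.0160
x = -0.07597 / -1.0009 = 0.07590 → 7.590% Li-6, 92.410% Li-7.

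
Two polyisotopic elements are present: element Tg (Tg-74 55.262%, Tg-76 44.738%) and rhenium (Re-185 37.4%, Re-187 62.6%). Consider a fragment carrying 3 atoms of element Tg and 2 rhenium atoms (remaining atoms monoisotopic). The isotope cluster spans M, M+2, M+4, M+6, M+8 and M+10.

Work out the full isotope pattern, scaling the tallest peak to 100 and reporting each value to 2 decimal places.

Element Tg pattern (n=3): 0.16876399 : 0.40987461 : 0.3318188 : 0.0895426
Rhenium pattern (n=2): 0.139876 : 0.468248 : 0.391876
Convolve the two distributions (both contribute in 2-u steps):
  M: 0.16876399×0.139876 = 0.023606
  M+2: 0.16876399×0.468248 + 0.40987461×0.139876 = 0.136355
  M+4: 0.16876399×0.391876 + 0.40987461×0.468248 + 0.3318188×0.139876 = 0.304471
  M+6: 0.40987461×0.391876 + 0.3318188×0.468248 + 0.0895426×0.139876 = 0.328518
  M+8: 0.3318188×0.391876 + 0.0895426×0.468248 = 0.171960
  M+10: 0.0895426×0.391876 = 0.035090
Scale to base peak (0.328518) = 100: 7.19 : 41.51 : 92.68 : 100.00 : 52.34 : 10.68

7.19 : 41.51 : 92.68 : 100.00 : 52.34 : 10.68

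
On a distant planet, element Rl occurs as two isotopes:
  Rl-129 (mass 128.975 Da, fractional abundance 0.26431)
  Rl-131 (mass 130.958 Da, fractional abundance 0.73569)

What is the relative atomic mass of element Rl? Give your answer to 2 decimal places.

130.43 Da

Ar = Σ fᵢ·mᵢ = 0.26431 × 128.975 + 0.73569 × 130.958
= 34.0894 + 96.3445 = 130.4339 Da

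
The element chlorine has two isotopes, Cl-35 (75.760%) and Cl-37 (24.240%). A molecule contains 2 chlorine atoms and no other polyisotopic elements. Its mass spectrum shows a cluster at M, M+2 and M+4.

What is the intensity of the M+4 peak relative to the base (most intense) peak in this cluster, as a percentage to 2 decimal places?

10.24%

Term probabilities: M 0.5740, M+2 0.3673, M+4 0.0588. Base peak = M.
P(M) = C(2,0) × 0.75760^2 × 0.24240^0 = 1 × 0.57395776 × 1.0000 = 0.573958 (base)
P(M+4) = C(2,2) × 0.75760^0 × 0.24240^2 = 1 × 1.0000 × 0.05875776 = 0.058758
Relative intensity = 0.058758 / 0.573958 × 100 = 10.24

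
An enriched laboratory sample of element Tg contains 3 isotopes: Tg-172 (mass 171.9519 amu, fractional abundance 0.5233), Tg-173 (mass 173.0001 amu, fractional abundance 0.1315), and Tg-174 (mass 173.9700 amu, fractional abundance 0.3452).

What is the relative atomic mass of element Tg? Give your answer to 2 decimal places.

172.79 amu

Weight each isotope mass by its fractional abundance: 0.5233 × 171.9519 + 0.1315 × 173.0001 + 0.3452 × 173.9700
= 89.98243 + 22.74951 + 60.05444 = 172.78638 amu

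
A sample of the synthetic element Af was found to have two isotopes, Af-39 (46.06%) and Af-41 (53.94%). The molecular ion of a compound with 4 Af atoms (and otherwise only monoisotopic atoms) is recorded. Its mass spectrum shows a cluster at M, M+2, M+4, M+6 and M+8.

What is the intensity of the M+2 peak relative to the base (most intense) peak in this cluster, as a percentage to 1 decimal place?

Binomial terms of (0.4606 + 0.5394)^4: M 0.0450, M+2 0.2108, M+4 0.3704, M+6 0.2891, M+8 0.0847 → M+4 is the base peak.
P(M+4) = C(4,2) × 0.4606^2 × 0.5394^2 = 6 × 0.21215236 × 0.29095236 = 0.370357 (base)
P(M+2) = C(4,1) × 0.4606^3 × 0.5394^1 = 4 × 0.09771738 × 0.5394 = 0.210835
Relative intensity = 0.210835 / 0.370357 × 100 = 56.9

56.9%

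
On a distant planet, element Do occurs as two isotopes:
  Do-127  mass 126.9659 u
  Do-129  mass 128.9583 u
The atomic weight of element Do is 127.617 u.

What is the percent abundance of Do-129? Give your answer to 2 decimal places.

32.68%

Writing the weighted mean with unknown fraction x of Do-127:
126.9659·x + 128.9583·(1 − x) = 127.617
(126.9659 − 128.9583)·x = 127.617 − 128.9583
x = -1.3413 / -1.9924 = 0.67321 → 67.32% Do-127, 32.68% Do-129.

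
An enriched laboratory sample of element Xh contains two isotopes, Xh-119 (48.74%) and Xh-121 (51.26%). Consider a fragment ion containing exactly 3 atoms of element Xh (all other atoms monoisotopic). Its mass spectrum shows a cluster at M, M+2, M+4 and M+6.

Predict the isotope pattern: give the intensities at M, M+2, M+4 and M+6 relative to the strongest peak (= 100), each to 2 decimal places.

30.14 : 95.08 : 100.00 : 35.06

Each Xh atom is independently Xh-119 (p = 0.4874) or Xh-121 (q = 0.5126); the cluster is the binomial expansion (p + q)^3.
P(M) = 0.4874^3 = 0.115786
P(M+2) = 3 × 0.4874^2 × 0.5126^1 = 0.365318
P(M+4) = 3 × 0.4874^1 × 0.5126^2 = 0.384206
P(M+6) = 0.5126^3 = 0.134690
The M+4 peak is largest (0.384206); scaling to 100 gives 30.14 : 95.08 : 100.00 : 35.06.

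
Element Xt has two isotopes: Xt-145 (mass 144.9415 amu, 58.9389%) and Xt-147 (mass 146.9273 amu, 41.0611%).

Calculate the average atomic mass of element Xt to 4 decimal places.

Ar = Σ fᵢ·mᵢ = 0.589389 × 144.9415 + 0.410611 × 146.9273
= 85.42693 + 60.32997 = 145.75690 amu

145.7569 amu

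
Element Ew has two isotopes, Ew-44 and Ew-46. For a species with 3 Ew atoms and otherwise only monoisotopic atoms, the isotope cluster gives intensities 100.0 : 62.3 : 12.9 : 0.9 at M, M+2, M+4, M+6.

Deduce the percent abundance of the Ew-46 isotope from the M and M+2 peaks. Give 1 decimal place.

Let p = fractional abundance of Ew-44. I(M+2)/I(M) = [C(3,1)·p^2·(1−p)] / p^3 = 3·(1−p)/p = 62.3/100.0 = 0.6230
(1−p)/p = 0.6230/3 = 0.2077  ⇒  p = 1/(1 + 0.2077) = 0.8280
Ew-44: 82.8%, Ew-46: 17.2%.

17.2%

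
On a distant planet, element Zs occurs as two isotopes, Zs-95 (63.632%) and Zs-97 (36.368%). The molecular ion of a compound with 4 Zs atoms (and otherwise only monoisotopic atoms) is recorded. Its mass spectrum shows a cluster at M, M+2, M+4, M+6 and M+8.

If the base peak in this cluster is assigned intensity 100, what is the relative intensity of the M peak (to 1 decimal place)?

(0.63632 + 0.36368)^4 gives M 0.1639, M+2 0.3748, M+4 0.3213, M+6 0.1224, M+8 0.0175; the largest is M+2.
P(M+2) = C(4,1) × 0.63632^3 × 0.36368^1 = 4 × 0.25764797 × 0.36368 = 0.374806 (base)
P(M) = C(4,0) × 0.63632^4 × 0.36368^0 = 1 × 0.16394655 × 1.0000 = 0.163947
Relative intensity = 0.163947 / 0.374806 × 100 = 43.7

43.7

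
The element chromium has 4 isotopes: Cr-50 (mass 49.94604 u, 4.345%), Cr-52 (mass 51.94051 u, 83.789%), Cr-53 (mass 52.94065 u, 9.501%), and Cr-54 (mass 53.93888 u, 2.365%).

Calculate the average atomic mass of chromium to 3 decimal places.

51.996 u

Average mass = Σ (abundance × isotope mass) = 0.04345 × 49.94604 + 0.83789 × 51.94051 + 0.09501 × 52.94065 + 0.02365 × 53.93888
= 2.170155 + 43.520434 + 5.029891 + 1.275655 = 51.996135 u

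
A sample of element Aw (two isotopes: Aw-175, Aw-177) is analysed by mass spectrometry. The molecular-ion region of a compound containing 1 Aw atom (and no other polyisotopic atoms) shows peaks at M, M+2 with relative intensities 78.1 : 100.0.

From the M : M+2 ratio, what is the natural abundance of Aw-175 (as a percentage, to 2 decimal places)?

43.85%

Let p = fractional abundance of Aw-175. I(M+2)/I(M) = [C(1,1)·p^0·(1−p)] / p^1 = 1·(1−p)/p = 100.0/78.1 = 1.2804
(1−p)/p = 1.2804/1 = 1.2804  ⇒  p = 1/(1 + 1.2804) = 0.4385
Aw-175: 43.85%, Aw-177: 56.15%.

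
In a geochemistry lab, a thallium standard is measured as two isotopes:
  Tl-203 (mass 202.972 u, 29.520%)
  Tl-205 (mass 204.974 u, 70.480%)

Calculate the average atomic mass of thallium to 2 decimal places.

Weight each isotope mass by its fractional abundance: 0.29520 × 202.972 + 0.70480 × 204.974
= 59.9173 + 144.4657 = 204.3830 u

204.38 u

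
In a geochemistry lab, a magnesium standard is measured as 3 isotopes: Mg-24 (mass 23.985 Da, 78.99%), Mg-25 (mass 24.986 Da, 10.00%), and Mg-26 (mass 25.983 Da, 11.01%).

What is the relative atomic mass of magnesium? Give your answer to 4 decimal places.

Average mass = Σ (abundance × isotope mass) = 0.7899 × 23.985 + 0.1000 × 24.986 + 0.1101 × 25.983
= 18.94575 + 2.49860 + 2.86073 = 24.30508 Da

24.3051 Da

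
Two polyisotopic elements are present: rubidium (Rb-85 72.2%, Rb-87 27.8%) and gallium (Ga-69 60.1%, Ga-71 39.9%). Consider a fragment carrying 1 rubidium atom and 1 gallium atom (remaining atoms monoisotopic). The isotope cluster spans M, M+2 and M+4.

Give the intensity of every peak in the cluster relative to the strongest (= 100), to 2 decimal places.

Rubidium pattern (n=1): 0.7220 : 0.2780
Gallium pattern (n=1): 0.6010 : 0.3990
Convolve the two distributions (both contribute in 2-u steps):
  M: 0.7220×0.6010 = 0.433922
  M+2: 0.7220×0.3990 + 0.2780×0.6010 = 0.455156
  M+4: 0.2780×0.3990 = 0.110922
Scale to base peak (0.455156) = 100: 95.33 : 100.00 : 24.37

95.33 : 100.00 : 24.37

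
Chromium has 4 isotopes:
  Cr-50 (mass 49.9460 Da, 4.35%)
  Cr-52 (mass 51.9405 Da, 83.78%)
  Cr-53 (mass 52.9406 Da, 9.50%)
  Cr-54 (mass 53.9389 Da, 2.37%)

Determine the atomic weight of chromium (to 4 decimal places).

51.9961 Da

The abundance-weighted mean is 0.0435 × 49.9460 + 0.8378 × 51.9405 + 0.0950 × 52.9406 + 0.0237 × 53.9389
= 2.17265 + 43.51575 + 5.02936 + 1.27835 = 51.99611 Da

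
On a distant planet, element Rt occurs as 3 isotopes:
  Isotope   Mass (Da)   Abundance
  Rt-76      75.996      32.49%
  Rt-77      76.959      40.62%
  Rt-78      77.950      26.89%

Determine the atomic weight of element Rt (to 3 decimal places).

Average mass = Σ (abundance × isotope mass) = 0.3249 × 75.996 + 0.4062 × 76.959 + 0.2689 × 77.950
= 24.6911 + 31.2607 + 20.9608 = 76.9126 Da

76.913 Da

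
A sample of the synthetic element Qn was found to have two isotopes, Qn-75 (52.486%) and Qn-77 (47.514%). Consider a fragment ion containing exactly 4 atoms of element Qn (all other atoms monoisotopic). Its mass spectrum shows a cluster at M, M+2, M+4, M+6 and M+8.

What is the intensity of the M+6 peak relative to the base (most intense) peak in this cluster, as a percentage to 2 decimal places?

Binomial terms of (0.52486 + 0.47514)^4: M 0.0759, M+2 0.2748, M+4 0.3731, M+6 0.2252, M+8 0.0510 → M+4 is the base peak.
P(M+4) = C(4,2) × 0.52486^2 × 0.47514^2 = 6 × 0.27547802 × 0.22575802 = 0.373148 (base)
P(M+6) = C(4,3) × 0.52486^1 × 0.47514^3 = 4 × 0.52486 × 0.10726667 = 0.225200
Relative intensity = 0.225200 / 0.373148 × 100 = 60.35

60.35%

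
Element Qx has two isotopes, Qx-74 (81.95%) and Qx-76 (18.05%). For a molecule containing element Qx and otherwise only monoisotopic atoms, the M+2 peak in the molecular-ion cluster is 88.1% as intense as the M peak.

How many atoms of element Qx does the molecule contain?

For n independent Qx atoms, I(M+2)/I(M) = n · (abundance Qx-76) / (abundance Qx-74) = n · 0.1805/0.8195.
n = 0.881 × 0.8195/0.1805 = 4.00 ≈ 4

4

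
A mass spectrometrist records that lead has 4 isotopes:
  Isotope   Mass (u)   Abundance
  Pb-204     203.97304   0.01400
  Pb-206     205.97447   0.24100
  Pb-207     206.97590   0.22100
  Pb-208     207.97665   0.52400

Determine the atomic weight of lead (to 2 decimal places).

207.22 u

Average mass = Σ (abundance × isotope mass) = 0.01400 × 203.97304 + 0.24100 × 205.97447 + 0.22100 × 206.97590 + 0.52400 × 207.97665
= 2.855623 + 49.639847 + 45.741674 + 108.979765 = 207.216909 u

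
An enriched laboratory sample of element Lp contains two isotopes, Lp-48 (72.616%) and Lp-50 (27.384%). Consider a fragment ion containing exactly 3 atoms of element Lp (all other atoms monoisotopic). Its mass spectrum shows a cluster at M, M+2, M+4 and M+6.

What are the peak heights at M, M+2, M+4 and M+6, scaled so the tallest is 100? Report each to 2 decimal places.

88.39 : 100.00 : 37.71 : 4.74

Expanding (0.72616 + 0.27384)^3:
P(M) = 0.72616^3 = 0.382910
P(M+2) = 3 × 0.72616^2 × 0.27384^1 = 0.433194
P(M+4) = 3 × 0.72616^1 × 0.27384^2 = 0.163361
P(M+6) = 0.27384^3 = 0.020535
The M+2 peak is largest (0.433194); scaling to 100 gives 88.39 : 100.00 : 37.71 : 4.74.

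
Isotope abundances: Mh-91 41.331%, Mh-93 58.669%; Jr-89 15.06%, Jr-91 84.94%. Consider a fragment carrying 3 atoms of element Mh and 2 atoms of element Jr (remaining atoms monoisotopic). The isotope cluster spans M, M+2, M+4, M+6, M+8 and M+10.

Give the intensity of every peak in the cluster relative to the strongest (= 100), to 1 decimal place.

Element Mh pattern (n=3): 0.07060375 : 0.30066423 : 0.4267903 : 0.20194172
Element Jr pattern (n=2): 0.02268036 : 0.25583928 : 0.72148036
Convolve the two distributions (both contribute in 2-u steps):
  M: 0.07060375×0.02268036 = 0.001601
  M+2: 0.07060375×0.25583928 + 0.30066423×0.02268036 = 0.024882
  M+4: 0.07060375×0.72148036 + 0.30066423×0.25583928 + 0.4267903×0.02268036 = 0.137541
  M+6: 0.30066423×0.72148036 + 0.4267903×0.25583928 + 0.20194172×0.02268036 = 0.330693
  M+8: 0.4267903×0.72148036 + 0.20194172×0.25583928 = 0.359585
  M+10: 0.20194172×0.72148036 = 0.145697
Scale to base peak (0.359585) = 100: 0.4 : 6.9 : 38.2 : 92.0 : 100.0 : 40.5

0.4 : 6.9 : 38.2 : 92.0 : 100.0 : 40.5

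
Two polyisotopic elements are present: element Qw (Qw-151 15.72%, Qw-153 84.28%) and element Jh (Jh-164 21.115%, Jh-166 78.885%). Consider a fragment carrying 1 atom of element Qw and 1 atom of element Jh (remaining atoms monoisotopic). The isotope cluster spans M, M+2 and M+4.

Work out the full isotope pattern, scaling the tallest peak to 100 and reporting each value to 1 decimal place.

5.0 : 45.4 : 100.0

Element Qw pattern (n=1): 0.1572 : 0.8428
Element Jh pattern (n=1): 0.21115 : 0.78885
Convolve the two distributions (both contribute in 2-u steps):
  M: 0.1572×0.21115 = 0.033193
  M+2: 0.1572×0.78885 + 0.8428×0.21115 = 0.301964
  M+4: 0.8428×0.78885 = 0.664843
Scale to base peak (0.664843) = 100: 5.0 : 45.4 : 100.0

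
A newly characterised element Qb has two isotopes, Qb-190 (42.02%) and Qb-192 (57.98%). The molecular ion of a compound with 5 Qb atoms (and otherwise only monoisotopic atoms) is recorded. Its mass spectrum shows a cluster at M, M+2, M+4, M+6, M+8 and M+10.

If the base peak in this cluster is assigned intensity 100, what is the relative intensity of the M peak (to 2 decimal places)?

Binomial terms of (0.4202 + 0.5798)^5: M 0.0131, M+2 0.0904, M+4 0.2494, M+6 0.3441, M+8 0.2374, M+10 0.0655 → M+6 is the base peak.
P(M+6) = C(5,3) × 0.4202^2 × 0.5798^3 = 10 × 0.17656804 × 0.19491023 = 0.344149 (base)
P(M) = C(5,0) × 0.4202^5 × 0.5798^0 = 1 × 0.01310027 × 1.0000 = 0.013100
Relative intensity = 0.013100 / 0.344149 × 100 = 3.81

3.81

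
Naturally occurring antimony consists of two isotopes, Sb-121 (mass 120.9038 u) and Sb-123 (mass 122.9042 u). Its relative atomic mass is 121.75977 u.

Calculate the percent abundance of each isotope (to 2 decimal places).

Sb-121: 57.21%, Sb-123: 42.79%

Let x be the fractional abundance of Sb-121; then Sb-123 has abundance 1 − x.
120.9038·x + 122.9042·(1 − x) = 121.75977
(120.9038 − 122.9042)·x = 121.75977 − 122.9042
x = -1.14443 / -2.0004 = 0.57210 → 57.21% Sb-121, 42.79% Sb-123.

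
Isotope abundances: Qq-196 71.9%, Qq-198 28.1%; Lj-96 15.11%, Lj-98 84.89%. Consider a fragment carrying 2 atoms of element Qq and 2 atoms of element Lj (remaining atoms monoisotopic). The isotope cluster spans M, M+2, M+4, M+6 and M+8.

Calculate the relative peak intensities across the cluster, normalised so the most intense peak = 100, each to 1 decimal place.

Element Qq pattern (n=2): 0.516961 : 0.404078 : 0.078961
Element Lj pattern (n=2): 0.02283121 : 0.25653758 : 0.72063121
Convolve the two distributions (both contribute in 2-u steps):
  M: 0.516961×0.02283121 = 0.011803
  M+2: 0.516961×0.25653758 + 0.404078×0.02283121 = 0.141846
  M+4: 0.516961×0.72063121 + 0.404078×0.25653758 + 0.078961×0.02283121 = 0.478002
  M+6: 0.404078×0.72063121 + 0.078961×0.25653758 = 0.311448
  M+8: 0.078961×0.72063121 = 0.056902
Scale to base peak (0.478002) = 100: 2.5 : 29.7 : 100.0 : 65.2 : 11.9

2.5 : 29.7 : 100.0 : 65.2 : 11.9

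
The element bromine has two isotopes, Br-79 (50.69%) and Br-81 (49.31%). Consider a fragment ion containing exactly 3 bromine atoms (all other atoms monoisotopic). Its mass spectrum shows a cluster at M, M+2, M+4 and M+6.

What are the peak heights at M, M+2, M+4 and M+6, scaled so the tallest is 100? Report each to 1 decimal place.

34.3 : 100.0 : 97.3 : 31.5

Each Br atom is independently Br-79 (p = 0.5069) or Br-81 (q = 0.4931); the cluster is the binomial expansion (p + q)^3.
P(M) = 0.5069^3 = 0.130247
P(M+2) = 3 × 0.5069^2 × 0.4931^1 = 0.380103
P(M+4) = 3 × 0.5069^1 × 0.4931^2 = 0.369755
P(M+6) = 0.4931^3 = 0.119896
The M+2 peak is largest (0.380103); scaling to 100 gives 34.3 : 100.0 : 97.3 : 31.5.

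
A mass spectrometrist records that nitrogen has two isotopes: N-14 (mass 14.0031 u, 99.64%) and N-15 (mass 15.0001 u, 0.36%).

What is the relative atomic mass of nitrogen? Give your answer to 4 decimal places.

14.0067 u

Ar = Σ fᵢ·mᵢ = 0.9964 × 14.0031 + 0.0036 × 15.0001
= 13.95269 + 0.05400 = 14.00669 u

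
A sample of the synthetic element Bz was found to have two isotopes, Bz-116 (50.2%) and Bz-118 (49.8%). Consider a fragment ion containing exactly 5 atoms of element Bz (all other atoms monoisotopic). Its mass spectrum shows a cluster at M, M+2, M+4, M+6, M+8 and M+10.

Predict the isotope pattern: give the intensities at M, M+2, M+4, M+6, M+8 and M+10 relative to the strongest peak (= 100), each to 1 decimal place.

10.2 : 50.4 : 100.0 : 99.2 : 49.2 : 9.8

The 5 Bz atoms are independent, so intensities follow the terms of (0.502 + 0.498)^5.
P(M) = 0.502^5 = 0.031880
P(M+2) = 5 × 0.502^4 × 0.498^1 = 0.158130
P(M+4) = 10 × 0.502^3 × 0.498^2 = 0.313740
P(M+6) = 10 × 0.502^2 × 0.498^3 = 0.311240
P(M+8) = 5 × 0.502^1 × 0.498^4 = 0.154380
P(M+10) = 0.498^5 = 0.030630
The M+4 peak is largest (0.313740); scaling to 100 gives 10.2 : 50.4 : 100.0 : 99.2 : 49.2 : 9.8.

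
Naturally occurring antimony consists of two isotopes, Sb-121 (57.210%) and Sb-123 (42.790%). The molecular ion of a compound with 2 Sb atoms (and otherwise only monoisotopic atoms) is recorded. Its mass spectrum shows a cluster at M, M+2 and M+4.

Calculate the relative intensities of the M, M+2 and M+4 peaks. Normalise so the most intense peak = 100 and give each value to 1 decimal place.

Expanding (0.57210 + 0.42790)^2:
P(M) = 0.57210^2 = 0.327298
P(M+2) = 2 × 0.57210^1 × 0.42790^1 = 0.489603
P(M+4) = 0.42790^2 = 0.183098
The M+2 peak is largest (0.489603); scaling to 100 gives 66.8 : 100.0 : 37.4.

66.8 : 100.0 : 37.4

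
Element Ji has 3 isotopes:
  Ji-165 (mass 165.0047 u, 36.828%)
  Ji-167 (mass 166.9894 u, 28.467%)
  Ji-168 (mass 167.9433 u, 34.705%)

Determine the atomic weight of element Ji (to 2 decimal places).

Ar = Σ fᵢ·mᵢ = 0.36828 × 165.0047 + 0.28467 × 166.9894 + 0.34705 × 167.9433
= 60.76793 + 47.53687 + 58.28472 = 166.58952 u

166.59 u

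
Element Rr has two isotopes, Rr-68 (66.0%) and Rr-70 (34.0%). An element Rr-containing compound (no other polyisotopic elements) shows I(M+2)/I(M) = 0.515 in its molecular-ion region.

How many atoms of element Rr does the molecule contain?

With n Rr atoms, P(M+2)/P(M) = C(n,1)·p^(n−1)q / p^n = n·q/p = n · 0.340/0.660.
n = 0.515 × 0.660/0.340 = 1.00 ≈ 1

1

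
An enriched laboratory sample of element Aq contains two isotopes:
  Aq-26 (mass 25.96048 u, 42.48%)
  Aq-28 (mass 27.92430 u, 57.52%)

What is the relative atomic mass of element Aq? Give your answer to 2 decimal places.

Average mass = Σ (abundance × isotope mass) = 0.4248 × 25.96048 + 0.5752 × 27.92430
= 11.028012 + 16.062057 = 27.090069 u

27.09 u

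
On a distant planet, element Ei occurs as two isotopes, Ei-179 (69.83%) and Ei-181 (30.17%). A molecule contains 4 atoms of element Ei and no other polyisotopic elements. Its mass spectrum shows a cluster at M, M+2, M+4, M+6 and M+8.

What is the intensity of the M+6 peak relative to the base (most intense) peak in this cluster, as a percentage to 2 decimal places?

18.67%

(0.6983 + 0.3017)^4 gives M 0.2378, M+2 0.4109, M+4 0.2663, M+6 0.0767, M+8 0.0083; the largest is M+2.
P(M+2) = C(4,1) × 0.6983^3 × 0.3017^1 = 4 × 0.34050706 × 0.3017 = 0.410924 (base)
P(M+6) = C(4,3) × 0.6983^1 × 0.3017^3 = 4 × 0.6983 × 0.02746161 = 0.076706
Relative intensity = 0.076706 / 0.410924 × 100 = 18.67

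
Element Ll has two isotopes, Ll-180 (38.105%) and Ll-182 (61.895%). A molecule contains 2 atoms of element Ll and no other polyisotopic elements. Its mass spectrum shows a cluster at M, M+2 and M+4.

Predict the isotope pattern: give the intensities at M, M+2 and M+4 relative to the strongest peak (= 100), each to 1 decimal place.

30.8 : 100.0 : 81.2

The 2 Ll atoms are independent, so intensities follow the terms of (0.38105 + 0.61895)^2.
P(M) = 0.38105^2 = 0.145199
P(M+2) = 2 × 0.38105^1 × 0.61895^1 = 0.471702
P(M+4) = 0.61895^2 = 0.383099
The M+2 peak is largest (0.471702); scaling to 100 gives 30.8 : 100.0 : 81.2.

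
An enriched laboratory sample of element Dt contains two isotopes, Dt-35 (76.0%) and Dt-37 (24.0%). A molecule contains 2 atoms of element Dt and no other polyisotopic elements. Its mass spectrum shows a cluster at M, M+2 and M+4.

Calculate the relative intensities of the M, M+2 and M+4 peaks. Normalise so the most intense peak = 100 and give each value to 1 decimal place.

100.0 : 63.2 : 10.0

Expanding (0.760 + 0.240)^2:
P(M) = 0.760^2 = 0.577600
P(M+2) = 2 × 0.760^1 × 0.240^1 = 0.364800
P(M+4) = 0.240^2 = 0.057600
The M peak is largest (0.577600); scaling to 100 gives 100.0 : 63.2 : 10.0.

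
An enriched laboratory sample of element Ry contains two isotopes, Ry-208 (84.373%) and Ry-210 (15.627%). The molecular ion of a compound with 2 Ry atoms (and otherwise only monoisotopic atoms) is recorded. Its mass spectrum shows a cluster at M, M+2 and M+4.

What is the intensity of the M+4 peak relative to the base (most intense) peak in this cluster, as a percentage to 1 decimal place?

(0.84373 + 0.15627)^2 gives M 0.7119, M+2 0.2637, M+4 0.0244; the largest is M.
P(M) = C(2,0) × 0.84373^2 × 0.15627^0 = 1 × 0.71188031 × 1.0000 = 0.711880 (base)
P(M+4) = C(2,2) × 0.84373^0 × 0.15627^2 = 1 × 1.0000 × 0.02442031 = 0.024420
Relative intensity = 0.024420 / 0.711880 × 100 = 3.4

3.4%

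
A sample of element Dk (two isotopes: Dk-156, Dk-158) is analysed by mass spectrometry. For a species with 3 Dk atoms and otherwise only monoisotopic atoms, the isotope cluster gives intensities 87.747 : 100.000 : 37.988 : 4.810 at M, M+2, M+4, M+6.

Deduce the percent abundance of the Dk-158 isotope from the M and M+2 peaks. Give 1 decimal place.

Let p = fractional abundance of Dk-156. I(M+2)/I(M) = [C(3,1)·p^2·(1−p)] / p^3 = 3·(1−p)/p = 100.000/87.747 = 1.1396
(1−p)/p = 1.1396/3 = 0.3799  ⇒  p = 1/(1 + 0.3799) = 0.7247
Dk-156: 72.5%, Dk-158: 27.5%.

27.5%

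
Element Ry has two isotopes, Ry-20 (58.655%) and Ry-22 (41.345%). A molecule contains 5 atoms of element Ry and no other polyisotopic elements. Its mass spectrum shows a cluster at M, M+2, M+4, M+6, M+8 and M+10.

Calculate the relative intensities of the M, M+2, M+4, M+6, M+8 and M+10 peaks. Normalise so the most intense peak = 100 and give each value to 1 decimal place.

Each Ry atom is independently Ry-20 (p = 0.58655) or Ry-22 (q = 0.41345); the cluster is the binomial expansion (p + q)^5.
P(M) = 0.58655^5 = 0.069426
P(M+2) = 5 × 0.58655^4 × 0.41345^1 = 0.244688
P(M+4) = 10 × 0.58655^3 × 0.41345^2 = 0.344954
P(M+6) = 10 × 0.58655^2 × 0.41345^3 = 0.243153
P(M+8) = 5 × 0.58655^1 × 0.41345^4 = 0.085697
P(M+10) = 0.41345^5 = 0.012081
The M+4 peak is largest (0.344954); scaling to 100 gives 20.1 : 70.9 : 100.0 : 70.5 : 24.8 : 3.5.

20.1 : 70.9 : 100.0 : 70.5 : 24.8 : 3.5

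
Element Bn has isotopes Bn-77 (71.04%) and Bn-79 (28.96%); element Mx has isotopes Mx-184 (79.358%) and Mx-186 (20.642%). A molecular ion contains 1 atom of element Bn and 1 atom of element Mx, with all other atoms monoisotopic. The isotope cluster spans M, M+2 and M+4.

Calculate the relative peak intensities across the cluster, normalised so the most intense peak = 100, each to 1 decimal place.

Element Bn pattern (n=1): 0.7104 : 0.2896
Element Mx pattern (n=1): 0.79358 : 0.20642
Convolve the two distributions (both contribute in 2-u steps):
  M: 0.7104×0.79358 = 0.563759
  M+2: 0.7104×0.20642 + 0.2896×0.79358 = 0.376462
  M+4: 0.2896×0.20642 = 0.059779
Scale to base peak (0.563759) = 100: 100.0 : 66.8 : 10.6

100.0 : 66.8 : 10.6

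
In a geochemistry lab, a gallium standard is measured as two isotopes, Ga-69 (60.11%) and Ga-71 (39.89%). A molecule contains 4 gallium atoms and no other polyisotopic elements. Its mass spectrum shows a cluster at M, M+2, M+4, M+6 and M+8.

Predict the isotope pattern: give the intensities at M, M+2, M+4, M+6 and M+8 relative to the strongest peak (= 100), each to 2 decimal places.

37.67 : 100.00 : 99.54 : 44.04 : 7.31

Expanding (0.6011 + 0.3989)^4:
P(M) = 0.6011^4 = 0.130553
P(M+2) = 4 × 0.6011^3 × 0.3989^1 = 0.346549
P(M+4) = 6 × 0.6011^2 × 0.3989^2 = 0.344963
P(M+6) = 4 × 0.6011^1 × 0.3989^3 = 0.152616
P(M+8) = 0.3989^4 = 0.025320
The M+2 peak is largest (0.346549); scaling to 100 gives 37.67 : 100.00 : 99.54 : 44.04 : 7.31.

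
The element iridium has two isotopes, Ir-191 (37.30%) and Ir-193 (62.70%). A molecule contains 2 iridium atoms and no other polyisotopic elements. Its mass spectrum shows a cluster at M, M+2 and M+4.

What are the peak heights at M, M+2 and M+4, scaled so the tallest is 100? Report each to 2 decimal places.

29.74 : 100.00 : 84.05

The 2 Ir atoms are independent, so intensities follow the terms of (0.3730 + 0.6270)^2.
P(M) = 0.3730^2 = 0.139129
P(M+2) = 2 × 0.3730^1 × 0.6270^1 = 0.467742
P(M+4) = 0.6270^2 = 0.393129
The M+2 peak is largest (0.467742); scaling to 100 gives 29.74 : 100.00 : 84.05.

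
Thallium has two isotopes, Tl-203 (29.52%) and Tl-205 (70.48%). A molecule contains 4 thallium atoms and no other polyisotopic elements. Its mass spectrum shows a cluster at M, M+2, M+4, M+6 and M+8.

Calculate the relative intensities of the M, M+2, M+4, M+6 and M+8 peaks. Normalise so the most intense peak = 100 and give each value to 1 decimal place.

1.8 : 17.5 : 62.8 : 100.0 : 59.7

The 4 Tl atoms are independent, so intensities follow the terms of (0.2952 + 0.7048)^4.
P(M) = 0.2952^4 = 0.007594
P(M+2) = 4 × 0.2952^3 × 0.7048^1 = 0.072523
P(M+4) = 6 × 0.2952^2 × 0.7048^2 = 0.259726
P(M+6) = 4 × 0.2952^1 × 0.7048^3 = 0.413403
P(M+8) = 0.7048^4 = 0.246754
The M+6 peak is largest (0.413403); scaling to 100 gives 1.8 : 17.5 : 62.8 : 100.0 : 59.7.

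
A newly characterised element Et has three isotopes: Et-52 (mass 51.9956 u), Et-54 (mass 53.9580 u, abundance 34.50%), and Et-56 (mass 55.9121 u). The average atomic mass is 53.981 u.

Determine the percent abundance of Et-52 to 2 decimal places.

Let x and y be the fractions of Et-52 and Et-56. Then x + y = 1 − 0.3450 = 0.6550 and 51.9956x + 55.9121y = 53.981 − 0.3450×53.9580 = 35.36549.
Substituting: 51.9956x + 55.9121(0.6550 − x) = 35.36549
(51.9956 − 55.9121)x = -1.2569355  ⇒  x = 0.32093, y = 0.33407
Et-52: 32.09%, Et-56: 33.41%.

32.09%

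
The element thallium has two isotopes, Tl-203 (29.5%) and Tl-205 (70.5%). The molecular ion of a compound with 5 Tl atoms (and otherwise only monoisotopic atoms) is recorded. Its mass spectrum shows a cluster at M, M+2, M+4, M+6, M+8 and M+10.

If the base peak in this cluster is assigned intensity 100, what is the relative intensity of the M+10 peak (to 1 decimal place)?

47.8

(0.295 + 0.705)^5 gives M 0.0022, M+2 0.0267, M+4 0.1276, M+6 0.3049, M+8 0.3644, M+10 0.1742; the largest is M+8.
P(M+8) = C(5,4) × 0.295^1 × 0.705^4 = 5 × 0.2950 × 0.24703385 = 0.364375 (base)
P(M+10) = C(5,5) × 0.295^0 × 0.705^5 = 1 × 1.0000 × 0.17415886 = 0.174159
Relative intensity = 0.174159 / 0.364375 × 100 = 47.8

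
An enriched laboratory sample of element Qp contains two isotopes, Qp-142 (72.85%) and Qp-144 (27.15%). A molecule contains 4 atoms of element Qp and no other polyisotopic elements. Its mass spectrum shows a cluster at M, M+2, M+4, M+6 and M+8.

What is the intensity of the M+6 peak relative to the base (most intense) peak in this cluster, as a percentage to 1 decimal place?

(0.7285 + 0.2715)^4 gives M 0.2817, M+2 0.4199, M+4 0.2347, M+6 0.0583, M+8 0.0054; the largest is M+2.
P(M+2) = C(4,1) × 0.7285^3 × 0.2715^1 = 4 × 0.38662387 × 0.2715 = 0.419874 (base)
P(M+6) = C(4,3) × 0.7285^1 × 0.2715^3 = 4 × 0.7285 × 0.02001288 = 0.058318
Relative intensity = 0.058318 / 0.419874 × 100 = 13.9

13.9%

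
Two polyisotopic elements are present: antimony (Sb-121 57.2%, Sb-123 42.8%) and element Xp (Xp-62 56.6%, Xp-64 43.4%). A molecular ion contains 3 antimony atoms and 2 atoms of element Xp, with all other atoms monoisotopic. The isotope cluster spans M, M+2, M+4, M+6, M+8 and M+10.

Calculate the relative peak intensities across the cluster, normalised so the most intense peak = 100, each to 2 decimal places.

Antimony pattern (n=3): 0.18714925 : 0.42010426 : 0.31434374 : 0.07840275
Element Xp pattern (n=2): 0.320356 : 0.491288 : 0.188356
Convolve the two distributions (both contribute in 2-u steps):
  M: 0.18714925×0.320356 = 0.059954
  M+2: 0.18714925×0.491288 + 0.42010426×0.320356 = 0.226527
  M+4: 0.18714925×0.188356 + 0.42010426×0.491288 + 0.31434374×0.320356 = 0.342345
  M+6: 0.42010426×0.188356 + 0.31434374×0.491288 + 0.07840275×0.320356 = 0.258679
  M+8: 0.31434374×0.188356 + 0.07840275×0.491288 = 0.097727
  M+10: 0.07840275×0.188356 = 0.014768
Scale to base peak (0.342345) = 100: 17.51 : 66.17 : 100.00 : 75.56 : 28.55 : 4.31

17.51 : 66.17 : 100.00 : 75.56 : 28.55 : 4.31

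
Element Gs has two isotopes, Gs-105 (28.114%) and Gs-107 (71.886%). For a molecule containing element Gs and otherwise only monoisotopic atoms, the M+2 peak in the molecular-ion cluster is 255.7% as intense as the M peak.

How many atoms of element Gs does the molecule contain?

The M+2/M ratio from n Gs atoms is n · q/p = n · 0.71886/0.28114.
n = 2.557 × 0.28114/0.71886 = 1.00 ≈ 1

1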